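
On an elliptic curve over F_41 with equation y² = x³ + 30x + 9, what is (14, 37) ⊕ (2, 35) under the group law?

(14, 37) + (2, 35). λ = (35 - 37)/(2 - 14) ≡ 39/29 mod 41. 29⁻¹ ≡ 17 (mod 41), so λ ≡ 7.
  x = λ² - 14 - 2 = 49 - 16 ≡ 33; y = λ·(14 - 33) - 37 ≡ 35. → (33, 35)

(33, 35)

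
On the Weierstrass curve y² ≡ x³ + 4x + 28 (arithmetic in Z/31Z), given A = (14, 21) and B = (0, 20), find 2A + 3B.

(9, 7)

First 2A:
Repeated addition: build up to 2A.
2A: tangent at (14, 21): λ = (3·14² + 4)/(2·21) ≡ 3/11. 11⁻¹ ≡ 17 (mod 31), so λ ≡ 3·17 ≡ 20.
  x = λ² - 14 - 14 = 400 - 28 ≡ 0; y = λ·(14 - 0) - 21 ≡ 11. → (0, 11)
2A = (0, 11).
Next 3B:
Repeated addition: build up to 3B.
2B: tangent at (0, 20): λ = (3·0² + 4)/(2·20) ≡ 4/9. 9⁻¹ ≡ 7 (mod 31) since 9·7 = 63 ≡ 1, so λ ≡ 4·7 ≡ 28.
  x = λ² - 0 - 0 = 784 - 0 ≡ 9; y = λ·(0 - 9) - 20 ≡ 7. → (9, 7)
3B: (9, 7) + (0, 20). λ = (20 - 7)/(0 - 9) ≡ 13/22 mod 31. 22⁻¹ ≡ 24 (mod 31) since 22·24 = 528 ≡ 1, so λ ≡ 2.
  x = λ² - 9 - 0 = 4 - 9 ≡ 26; y = λ·(9 - 26) - 7 ≡ 21. → (26, 21)
3B = (26, 21).
Finally 2A + 3B:
(0, 11) + (26, 21). λ = (21 - 11)/(26 - 0) ≡ 10/26 mod 31. 26⁻¹ ≡ 6 (mod 31) since 26·6 = 156 ≡ 1, so λ ≡ 29.
  x = λ² - 0 - 26 = 841 - 26 ≡ 9; y = λ·(0 - 9) - 11 ≡ 7. → (9, 7)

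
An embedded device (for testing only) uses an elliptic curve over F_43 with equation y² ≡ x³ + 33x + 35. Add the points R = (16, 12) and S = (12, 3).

(16, 12) + (12, 3). λ = (3 - 12)/(12 - 16) ≡ 34/39 mod 43. 39⁻¹ ≡ 32 (mod 43), so λ ≡ 13.
  x = λ² - 16 - 12 = 169 - 28 ≡ 12; y = λ·(16 - 12) - 12 ≡ 40. → (12, 40)

(12, 40)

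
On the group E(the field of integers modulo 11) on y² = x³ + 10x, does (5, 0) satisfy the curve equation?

no

y² = 0² ≡ 0; x³ + 10x + 0 = 175 ≡ 10 (mod 11). 0 ≠ 10.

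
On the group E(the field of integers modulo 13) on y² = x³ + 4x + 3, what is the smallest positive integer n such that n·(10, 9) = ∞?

2P: tangent at (10, 9): λ = (3·10² + 4)/(2·9) ≡ 5/5. 5⁻¹ ≡ 8 (mod 13), so λ ≡ 5·8 ≡ 1.
  x = λ² - 10 - 10 = 1 - 20 ≡ 7; y = λ·(10 - 7) - 9 ≡ 7. → (7, 7)
3P: (7, 7) + (10, 9). λ = (9 - 7)/(10 - 7) ≡ 2/3 mod 13. 3⁻¹ ≡ 9 (mod 13) since 3·9 = 27 ≡ 1, so λ ≡ 5.
  x = λ² - 7 - 10 = 25 - 17 ≡ 8; y = λ·(7 - 8) - 7 ≡ 1. → (8, 1)
4P: (8, 1) + (10, 9). λ = (9 - 1)/(10 - 8) ≡ 8/2 mod 13. 2⁻¹ ≡ 7 (mod 13), so λ ≡ 4.
  x = λ² - 8 - 10 = 16 - 18 ≡ 11; y = λ·(8 - 11) - 1 ≡ 0. → (11, 0)
5P: (11, 0) + (10, 9). λ = (9 - 0)/(10 - 11) ≡ 9/12 mod 13. 12⁻¹ ≡ 12 (mod 13) since 12·12 = 144 ≡ 1, so λ ≡ 4.
  x = λ² - 11 - 10 = 16 - 21 ≡ 8; y = λ·(11 - 8) - 0 ≡ 12. → (8, 12)
6P: (8, 12) + (10, 9). λ = (9 - 12)/(10 - 8) ≡ 10/2 mod 13. 2⁻¹ ≡ 7 (mod 13) since 2·7 = 14 ≡ 1, so λ ≡ 5.
  x = λ² - 8 - 10 = 25 - 18 ≡ 7; y = λ·(8 - 7) - 12 ≡ 6. → (7, 6)
7P: (7, 6) + (10, 9). λ = (9 - 6)/(10 - 7) ≡ 3/3 mod 13. 3⁻¹ ≡ 9 (mod 13), so λ ≡ 1.
  x = λ² - 7 - 10 = 1 - 17 ≡ 10; y = λ·(7 - 10) - 6 ≡ 4. → (10, 4)
8P: (10, 4) + (10, 9): same x and y₁ ≡ -y₂, so the sum is ∞.
8P = ∞, so the order is 8.

8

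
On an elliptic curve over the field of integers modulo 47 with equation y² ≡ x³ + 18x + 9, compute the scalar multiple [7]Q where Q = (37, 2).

Double-and-add on 7 = (111)₂. Start with Q = (37, 2) for the leading 1-bit.
double: tangent at (37, 2): λ = (3·37² + 18)/(2·2) ≡ 36/4. 4⁻¹ ≡ 12 (mod 47) since 4·12 = 48 ≡ 1, so λ ≡ 36·12 ≡ 9.
  x = λ² - 37 - 37 = 81 - 74 ≡ 7; y = λ·(37 - 7) - 2 ≡ 33. → (7, 33)
add Q: (7, 33) + (37, 2). λ = (2 - 33)/(37 - 7) ≡ 16/30 mod 47. 30⁻¹ ≡ 11 (mod 47), so λ ≡ 35.
  x = λ² - 7 - 37 = 1225 - 44 ≡ 6; y = λ·(7 - 6) - 33 ≡ 2. → (6, 2)
double: tangent at (6, 2): λ = (3·6² + 18)/(2·2) ≡ 32/4. 4⁻¹ ≡ 12 (mod 47) since 4·12 = 48 ≡ 1, so λ ≡ 32·12 ≡ 8.
  x = λ² - 6 - 6 = 64 - 12 ≡ 5; y = λ·(6 - 5) - 2 ≡ 6. → (5, 6)
add Q: (5, 6) + (37, 2). λ = (2 - 6)/(37 - 5) ≡ 43/32 mod 47. 32⁻¹ ≡ 25 (mod 47), so λ ≡ 41.
  x = λ² - 5 - 37 = 1681 - 42 ≡ 41; y = λ·(5 - 41) - 6 ≡ 22. → (41, 22)

(41, 22)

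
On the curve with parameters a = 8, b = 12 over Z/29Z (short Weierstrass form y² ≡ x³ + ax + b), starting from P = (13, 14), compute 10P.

Repeated addition: build up to 10P.
2P: tangent at (13, 14): λ = (3·13² + 8)/(2·14) ≡ 22/28. 28⁻¹ ≡ 28 (mod 29) since 28·28 = 784 ≡ 1, so λ ≡ 22·28 ≡ 7.
  x = λ² - 13 - 13 = 49 - 26 ≡ 23; y = λ·(13 - 23) - 14 ≡ 3. → (23, 3)
3P: (23, 3) + (13, 14). λ = (14 - 3)/(13 - 23) ≡ 11/19 mod 29. 19⁻¹ ≡ 26 (mod 29) since 19·26 = 494 ≡ 1, so λ ≡ 25.
  x = λ² - 23 - 13 = 625 - 36 ≡ 9; y = λ·(23 - 9) - 3 ≡ 28. → (9, 28)
4P: (9, 28) + (13, 14). λ = (14 - 28)/(13 - 9) ≡ 15/4 mod 29. 4⁻¹ ≡ 22 (mod 29) since 4·22 = 88 ≡ 1, so λ ≡ 11.
  x = λ² - 9 - 13 = 121 - 22 ≡ 12; y = λ·(9 - 12) - 28 ≡ 26. → (12, 26)
5P: (12, 26) + (13, 14). λ = (14 - 26)/(13 - 12) ≡ 17/1 mod 29. 1⁻¹ ≡ 1 (mod 29) since 1·1 = 1 ≡ 1, so λ ≡ 17.
  x = λ² - 12 - 13 = 289 - 25 ≡ 3; y = λ·(12 - 3) - 26 ≡ 11. → (3, 11)
6P: (3, 11) + (13, 14). λ = (14 - 11)/(13 - 3) ≡ 3/10 mod 29. 10⁻¹ ≡ 3 (mod 29), so λ ≡ 9.
  x = λ² - 3 - 13 = 81 - 16 ≡ 7; y = λ·(3 - 7) - 11 ≡ 11. → (7, 11)
7P: (7, 11) + (13, 14). λ = (14 - 11)/(13 - 7) ≡ 3/6 mod 29. 6⁻¹ ≡ 5 (mod 29), so λ ≡ 15.
  x = λ² - 7 - 13 = 225 - 20 ≡ 2; y = λ·(7 - 2) - 11 ≡ 6. → (2, 6)
8P: (2, 6) + (13, 14). λ = (14 - 6)/(13 - 2) ≡ 8/11 mod 29. 11⁻¹ ≡ 8 (mod 29), so λ ≡ 6.
  x = λ² - 2 - 13 = 36 - 15 ≡ 21; y = λ·(2 - 21) - 6 ≡ 25. → (21, 25)
9P: (21, 25) + (13, 14). λ = (14 - 25)/(13 - 21) ≡ 18/21 mod 29. 21⁻¹ ≡ 18 (mod 29) since 21·18 = 378 ≡ 1, so λ ≡ 5.
  x = λ² - 21 - 13 = 25 - 34 ≡ 20; y = λ·(21 - 20) - 25 ≡ 9. → (20, 9)
10P: (20, 9) + (13, 14). λ = (14 - 9)/(13 - 20) ≡ 5/22 mod 29. 22⁻¹ ≡ 4 (mod 29), so λ ≡ 20.
  x = λ² - 20 - 13 = 400 - 33 ≡ 19; y = λ·(20 - 19) - 9 ≡ 11. → (19, 11)

(19, 11)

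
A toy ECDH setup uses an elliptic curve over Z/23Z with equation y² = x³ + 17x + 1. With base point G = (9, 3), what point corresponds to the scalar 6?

Double-and-add on 6 = (110)₂. Start with G = (9, 3) for the leading 1-bit.
double: tangent at (9, 3): λ = (3·9² + 17)/(2·3) ≡ 7/6. 6⁻¹ ≡ 4 (mod 23), so λ ≡ 7·4 ≡ 5.
  x = λ² - 9 - 9 = 25 - 18 ≡ 7; y = λ·(9 - 7) - 3 ≡ 7. → (7, 7)
add G: (7, 7) + (9, 3). λ = (3 - 7)/(9 - 7) ≡ 19/2 mod 23. 2⁻¹ ≡ 12 (mod 23) since 2·12 = 24 ≡ 1, so λ ≡ 21.
  x = λ² - 7 - 9 = 441 - 16 ≡ 11; y = λ·(7 - 11) - 7 ≡ 1. → (11, 1)
double: tangent at (11, 1): λ = (3·11² + 17)/(2·1) ≡ 12/2. 2⁻¹ ≡ 12 (mod 23) since 2·12 = 24 ≡ 1, so λ ≡ 12·12 ≡ 6.
  x = λ² - 11 - 11 = 36 - 22 ≡ 14; y = λ·(11 - 14) - 1 ≡ 4. → (14, 4)

(14, 4)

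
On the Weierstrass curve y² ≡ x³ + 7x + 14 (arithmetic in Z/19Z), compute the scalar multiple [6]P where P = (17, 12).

(2, 13)

Repeated addition: build up to 6P.
2P: tangent at (17, 12): λ = (3·17² + 7)/(2·12) ≡ 0/5. 5⁻¹ ≡ 4 (mod 19), so λ ≡ 0·4 ≡ 0.
  x = λ² - 17 - 17 = 0 - 34 ≡ 4; y = λ·(17 - 4) - 12 ≡ 7. → (4, 7)
3P: (4, 7) + (17, 12). λ = (12 - 7)/(17 - 4) ≡ 5/13 mod 19. 13⁻¹ ≡ 3 (mod 19), so λ ≡ 15.
  x = λ² - 4 - 17 = 225 - 21 ≡ 14; y = λ·(4 - 14) - 7 ≡ 14. → (14, 14)
4P: (14, 14) + (17, 12). λ = (12 - 14)/(17 - 14) ≡ 17/3 mod 19. 3⁻¹ ≡ 13 (mod 19) since 3·13 = 39 ≡ 1, so λ ≡ 12.
  x = λ² - 14 - 17 = 144 - 31 ≡ 18; y = λ·(14 - 18) - 14 ≡ 14. → (18, 14)
5P: (18, 14) + (17, 12). λ = (12 - 14)/(17 - 18) ≡ 17/18 mod 19. 18⁻¹ ≡ 18 (mod 19) since 18·18 = 324 ≡ 1, so λ ≡ 2.
  x = λ² - 18 - 17 = 4 - 35 ≡ 7; y = λ·(18 - 7) - 14 ≡ 8. → (7, 8)
6P: (7, 8) + (17, 12). λ = (12 - 8)/(17 - 7) ≡ 4/10 mod 19. 10⁻¹ ≡ 2 (mod 19), so λ ≡ 8.
  x = λ² - 7 - 17 = 64 - 24 ≡ 2; y = λ·(7 - 2) - 8 ≡ 13. → (2, 13)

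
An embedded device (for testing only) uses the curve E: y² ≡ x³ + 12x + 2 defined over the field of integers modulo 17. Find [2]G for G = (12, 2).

(6, 1)

tangent at (12, 2): λ = (3·12² + 12)/(2·2) ≡ 2/4. 4⁻¹ ≡ 13 (mod 17), so λ ≡ 2·13 ≡ 9.
  x = λ² - 12 - 12 = 81 - 24 ≡ 6; y = λ·(12 - 6) - 2 ≡ 1. → (6, 1)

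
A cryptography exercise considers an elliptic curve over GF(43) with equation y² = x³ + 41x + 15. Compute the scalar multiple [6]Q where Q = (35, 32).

(8, 34)

Double-and-add on 6 = (110)₂. Start with Q = (35, 32) for the leading 1-bit.
double: tangent at (35, 32): λ = (3·35² + 41)/(2·32) ≡ 18/21. 21⁻¹ ≡ 41 (mod 43), so λ ≡ 18·41 ≡ 7.
  x = λ² - 35 - 35 = 49 - 70 ≡ 22; y = λ·(35 - 22) - 32 ≡ 16. → (22, 16)
add Q: (22, 16) + (35, 32). λ = (32 - 16)/(35 - 22) ≡ 16/13 mod 43. 13⁻¹ ≡ 10 (mod 43) since 13·10 = 130 ≡ 1, so λ ≡ 31.
  x = λ² - 22 - 35 = 961 - 57 ≡ 1; y = λ·(22 - 1) - 16 ≡ 33. → (1, 33)
double: tangent at (1, 33): λ = (3·1² + 41)/(2·33) ≡ 1/23. 23⁻¹ ≡ 15 (mod 43) since 23·15 = 345 ≡ 1, so λ ≡ 1·15 ≡ 15.
  x = λ² - 1 - 1 = 225 - 2 ≡ 8; y = λ·(1 - 8) - 33 ≡ 34. → (8, 34)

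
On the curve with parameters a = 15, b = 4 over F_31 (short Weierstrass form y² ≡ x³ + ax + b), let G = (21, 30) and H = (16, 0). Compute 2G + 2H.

(3, 18)

First 2G:
Repeated addition: build up to 2G.
2G: tangent at (21, 30): λ = (3·21² + 15)/(2·30) ≡ 5/29. 29⁻¹ ≡ 15 (mod 31) since 29·15 = 435 ≡ 1, so λ ≡ 5·15 ≡ 13.
  x = λ² - 21 - 21 = 169 - 42 ≡ 3; y = λ·(21 - 3) - 30 ≡ 18. → (3, 18)
2G = (3, 18).
Next 2H:
Repeated addition: build up to 2H.
2H: (16, 0) + (16, 0): same x and y₁ ≡ -y₂, so the sum is ∞.
2H = ∞.
Finally 2G + 2H:
(3, 18) + ∞ = (3, 18) (identity).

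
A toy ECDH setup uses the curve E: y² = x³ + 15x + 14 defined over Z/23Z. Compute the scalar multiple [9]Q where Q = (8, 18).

O

Repeated addition: build up to 9Q.
2Q: tangent at (8, 18): λ = (3·8² + 15)/(2·18) ≡ 0/13. 13⁻¹ ≡ 16 (mod 23), so λ ≡ 0·16 ≡ 0.
  x = λ² - 8 - 8 = 0 - 16 ≡ 7; y = λ·(8 - 7) - 18 ≡ 5. → (7, 5)
3Q: (7, 5) + (8, 18). λ = (18 - 5)/(8 - 7) ≡ 13/1 mod 23. 1⁻¹ ≡ 1 (mod 23) since 1·1 = 1 ≡ 1, so λ ≡ 13.
  x = λ² - 7 - 8 = 169 - 15 ≡ 16; y = λ·(7 - 16) - 5 ≡ 16. → (16, 16)
4Q: (16, 16) + (8, 18). λ = (18 - 16)/(8 - 16) ≡ 2/15 mod 23. 15⁻¹ ≡ 20 (mod 23), so λ ≡ 17.
  x = λ² - 16 - 8 = 289 - 24 ≡ 12; y = λ·(16 - 12) - 16 ≡ 6. → (12, 6)
5Q: (12, 6) + (8, 18). λ = (18 - 6)/(8 - 12) ≡ 12/19 mod 23. 19⁻¹ ≡ 17 (mod 23), so λ ≡ 20.
  x = λ² - 12 - 8 = 400 - 20 ≡ 12; y = λ·(12 - 12) - 6 ≡ 17. → (12, 17)
6Q: (12, 17) + (8, 18). λ = (18 - 17)/(8 - 12) ≡ 1/19 mod 23. 19⁻¹ ≡ 17 (mod 23), so λ ≡ 17.
  x = λ² - 12 - 8 = 289 - 20 ≡ 16; y = λ·(12 - 16) - 17 ≡ 7. → (16, 7)
7Q: (16, 7) + (8, 18). λ = (18 - 7)/(8 - 16) ≡ 11/15 mod 23. 15⁻¹ ≡ 20 (mod 23), so λ ≡ 13.
  x = λ² - 16 - 8 = 169 - 24 ≡ 7; y = λ·(16 - 7) - 7 ≡ 18. → (7, 18)
8Q: (7, 18) + (8, 18). λ = (18 - 18)/(8 - 7) ≡ 0/1 mod 23. 1⁻¹ ≡ 1 (mod 23), so λ ≡ 0.
  x = λ² - 7 - 8 = 0 - 15 ≡ 8; y = λ·(7 - 8) - 18 ≡ 5. → (8, 5)
9Q: (8, 5) + (8, 18): same x and y₁ ≡ -y₂, so the sum is ∞.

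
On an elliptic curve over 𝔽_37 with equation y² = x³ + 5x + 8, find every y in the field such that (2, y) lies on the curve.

10, 27

x³ + 5x + 8 = 26 ≡ 26 (mod 37).
Square roots of 26 mod 37: 10 and 27 (since 10² = 100 ≡ 26).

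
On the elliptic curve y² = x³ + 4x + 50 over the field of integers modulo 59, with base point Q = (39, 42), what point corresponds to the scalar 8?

Repeated addition: build up to 8Q.
2Q: tangent at (39, 42): λ = (3·39² + 4)/(2·42) ≡ 24/25. 25⁻¹ ≡ 26 (mod 59) since 25·26 = 650 ≡ 1, so λ ≡ 24·26 ≡ 34.
  x = λ² - 39 - 39 = 1156 - 78 ≡ 16; y = λ·(39 - 16) - 42 ≡ 32. → (16, 32)
3Q: (16, 32) + (39, 42). λ = (42 - 32)/(39 - 16) ≡ 10/23 mod 59. 23⁻¹ ≡ 18 (mod 59), so λ ≡ 3.
  x = λ² - 16 - 39 = 9 - 55 ≡ 13; y = λ·(16 - 13) - 32 ≡ 36. → (13, 36)
4Q: (13, 36) + (39, 42). λ = (42 - 36)/(39 - 13) ≡ 6/26 mod 59. 26⁻¹ ≡ 25 (mod 59) since 26·25 = 650 ≡ 1, so λ ≡ 32.
  x = λ² - 13 - 39 = 1024 - 52 ≡ 28; y = λ·(13 - 28) - 36 ≡ 15. → (28, 15)
5Q: (28, 15) + (39, 42). λ = (42 - 15)/(39 - 28) ≡ 27/11 mod 59. 11⁻¹ ≡ 43 (mod 59), so λ ≡ 40.
  x = λ² - 28 - 39 = 1600 - 67 ≡ 58; y = λ·(28 - 58) - 15 ≡ 24. → (58, 24)
6Q: (58, 24) + (39, 42). λ = (42 - 24)/(39 - 58) ≡ 18/40 mod 59. 40⁻¹ ≡ 31 (mod 59), so λ ≡ 27.
  x = λ² - 58 - 39 = 729 - 97 ≡ 42; y = λ·(58 - 42) - 24 ≡ 54. → (42, 54)
7Q: (42, 54) + (39, 42). λ = (42 - 54)/(39 - 42) ≡ 47/56 mod 59. 56⁻¹ ≡ 39 (mod 59) since 56·39 = 2184 ≡ 1, so λ ≡ 4.
  x = λ² - 42 - 39 = 16 - 81 ≡ 53; y = λ·(42 - 53) - 54 ≡ 20. → (53, 20)
8Q: (53, 20) + (39, 42). λ = (42 - 20)/(39 - 53) ≡ 22/45 mod 59. 45⁻¹ ≡ 21 (mod 59) since 45·21 = 945 ≡ 1, so λ ≡ 49.
  x = λ² - 53 - 39 = 2401 - 92 ≡ 8; y = λ·(53 - 8) - 20 ≡ 2. → (8, 2)

(8, 2)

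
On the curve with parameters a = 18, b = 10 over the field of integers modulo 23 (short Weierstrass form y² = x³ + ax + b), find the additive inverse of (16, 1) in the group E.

(16, 22)

-(16, 1) = (16, -1 mod 23) = (16, 22).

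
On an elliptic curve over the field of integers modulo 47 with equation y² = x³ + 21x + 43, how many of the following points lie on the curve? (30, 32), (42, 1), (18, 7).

(30, 32): 32² ≡ 37, rhs ≡ 37 → on.
(42, 1): 1² ≡ 1, rhs ≡ 1 → on.
(18, 7): 7² ≡ 2, rhs ≡ 2 → on.

3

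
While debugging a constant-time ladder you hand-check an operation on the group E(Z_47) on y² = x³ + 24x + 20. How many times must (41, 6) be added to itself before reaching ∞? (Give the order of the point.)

5

2P: tangent at (41, 6): λ = (3·41² + 24)/(2·6) ≡ 38/12. 12⁻¹ ≡ 4 (mod 47) since 12·4 = 48 ≡ 1, so λ ≡ 38·4 ≡ 11.
  x = λ² - 41 - 41 = 121 - 82 ≡ 39; y = λ·(41 - 39) - 6 ≡ 16. → (39, 16)
3P: (39, 16) + (41, 6). λ = (6 - 16)/(41 - 39) ≡ 37/2 mod 47. 2⁻¹ ≡ 24 (mod 47), so λ ≡ 42.
  x = λ² - 39 - 41 = 1764 - 80 ≡ 39; y = λ·(39 - 39) - 16 ≡ 31. → (39, 31)
4P: (39, 31) + (41, 6). λ = (6 - 31)/(41 - 39) ≡ 22/2 mod 47. 2⁻¹ ≡ 24 (mod 47) since 2·24 = 48 ≡ 1, so λ ≡ 11.
  x = λ² - 39 - 41 = 121 - 80 ≡ 41; y = λ·(39 - 41) - 31 ≡ 41. → (41, 41)
5P: (41, 41) + (41, 6): same x and y₁ ≡ -y₂, so the sum is ∞.
5P = ∞, so the order is 5.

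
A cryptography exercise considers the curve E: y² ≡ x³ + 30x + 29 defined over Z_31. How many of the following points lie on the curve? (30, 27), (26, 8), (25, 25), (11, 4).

3

(30, 27): 27² ≡ 16, rhs ≡ 29 → off.
(26, 8): 8² ≡ 2, rhs ≡ 2 → on.
(25, 25): 25² ≡ 5, rhs ≡ 5 → on.
(11, 4): 4² ≡ 16, rhs ≡ 16 → on.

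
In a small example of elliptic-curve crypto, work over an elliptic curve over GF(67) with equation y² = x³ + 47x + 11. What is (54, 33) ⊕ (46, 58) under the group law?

(54, 33) + (46, 58). λ = (58 - 33)/(46 - 54) ≡ 25/59 mod 67. 59⁻¹ ≡ 25 (mod 67), so λ ≡ 22.
  x = λ² - 54 - 46 = 484 - 100 ≡ 49; y = λ·(54 - 49) - 33 ≡ 10. → (49, 10)

(49, 10)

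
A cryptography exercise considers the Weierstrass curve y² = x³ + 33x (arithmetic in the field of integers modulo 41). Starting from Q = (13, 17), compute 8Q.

(39, 34)

Repeated addition: build up to 8Q.
2Q: tangent at (13, 17): λ = (3·13² + 33)/(2·17) ≡ 7/34. 34⁻¹ ≡ 35 (mod 41) since 34·35 = 1190 ≡ 1, so λ ≡ 7·35 ≡ 40.
  x = λ² - 13 - 13 = 1600 - 26 ≡ 16; y = λ·(13 - 16) - 17 ≡ 27. → (16, 27)
3Q: (16, 27) + (13, 17). λ = (17 - 27)/(13 - 16) ≡ 31/38 mod 41. 38⁻¹ ≡ 27 (mod 41) since 38·27 = 1026 ≡ 1, so λ ≡ 17.
  x = λ² - 16 - 13 = 289 - 29 ≡ 14; y = λ·(16 - 14) - 27 ≡ 7. → (14, 7)
4Q: (14, 7) + (13, 17). λ = (17 - 7)/(13 - 14) ≡ 10/40 mod 41. 40⁻¹ ≡ 40 (mod 41) since 40·40 = 1600 ≡ 1, so λ ≡ 31.
  x = λ² - 14 - 13 = 961 - 27 ≡ 32; y = λ·(14 - 32) - 7 ≡ 9. → (32, 9)
5Q: (32, 9) + (13, 17). λ = (17 - 9)/(13 - 32) ≡ 8/22 mod 41. 22⁻¹ ≡ 28 (mod 41), so λ ≡ 19.
  x = λ² - 32 - 13 = 361 - 45 ≡ 29; y = λ·(32 - 29) - 9 ≡ 7. → (29, 7)
6Q: (29, 7) + (13, 17). λ = (17 - 7)/(13 - 29) ≡ 10/25 mod 41. 25⁻¹ ≡ 23 (mod 41), so λ ≡ 25.
  x = λ² - 29 - 13 = 625 - 42 ≡ 9; y = λ·(29 - 9) - 7 ≡ 1. → (9, 1)
7Q: (9, 1) + (13, 17). λ = (17 - 1)/(13 - 9) ≡ 16/4 mod 41. 4⁻¹ ≡ 31 (mod 41) since 4·31 = 124 ≡ 1, so λ ≡ 4.
  x = λ² - 9 - 13 = 16 - 22 ≡ 35; y = λ·(9 - 35) - 1 ≡ 18. → (35, 18)
8Q: (35, 18) + (13, 17). λ = (17 - 18)/(13 - 35) ≡ 40/19 mod 41. 19⁻¹ ≡ 13 (mod 41), so λ ≡ 28.
  x = λ² - 35 - 13 = 784 - 48 ≡ 39; y = λ·(35 - 39) - 18 ≡ 34. → (39, 34)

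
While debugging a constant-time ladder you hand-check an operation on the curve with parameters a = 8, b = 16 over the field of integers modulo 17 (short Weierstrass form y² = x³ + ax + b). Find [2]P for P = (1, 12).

(14, 4)

tangent at (1, 12): λ = (3·1² + 8)/(2·12) ≡ 11/7. 7⁻¹ ≡ 5 (mod 17) since 7·5 = 35 ≡ 1, so λ ≡ 11·5 ≡ 4.
  x = λ² - 1 - 1 = 16 - 2 ≡ 14; y = λ·(1 - 14) - 12 ≡ 4. → (14, 4)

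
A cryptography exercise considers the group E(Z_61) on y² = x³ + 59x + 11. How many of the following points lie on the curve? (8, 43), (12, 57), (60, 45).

2

(8, 43): 43² ≡ 19, rhs ≡ 19 → on.
(12, 57): 57² ≡ 16, rhs ≡ 7 → off.
(60, 45): 45² ≡ 12, rhs ≡ 12 → on.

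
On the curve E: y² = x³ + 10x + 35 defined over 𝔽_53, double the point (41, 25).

tangent at (41, 25): λ = (3·41² + 10)/(2·25) ≡ 18/50. 50⁻¹ ≡ 35 (mod 53) since 50·35 = 1750 ≡ 1, so λ ≡ 18·35 ≡ 47.
  x = λ² - 41 - 41 = 2209 - 82 ≡ 7; y = λ·(41 - 7) - 25 ≡ 36. → (7, 36)

(7, 36)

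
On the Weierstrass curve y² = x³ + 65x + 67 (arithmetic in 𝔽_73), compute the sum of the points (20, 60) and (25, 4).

(20, 60) + (25, 4). λ = (4 - 60)/(25 - 20) ≡ 17/5 mod 73. 5⁻¹ ≡ 44 (mod 73), so λ ≡ 18.
  x = λ² - 20 - 25 = 324 - 45 ≡ 60; y = λ·(20 - 60) - 60 ≡ 23. → (60, 23)

(60, 23)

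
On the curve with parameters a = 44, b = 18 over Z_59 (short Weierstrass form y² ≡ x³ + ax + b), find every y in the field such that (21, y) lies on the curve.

x³ + 44x + 18 = 10203 ≡ 55 (mod 59).
55 is a non-residue mod 59; no y exists.

none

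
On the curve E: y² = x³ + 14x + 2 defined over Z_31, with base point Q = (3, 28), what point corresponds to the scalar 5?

Repeated addition: build up to 5Q.
2Q: tangent at (3, 28): λ = (3·3² + 14)/(2·28) ≡ 10/25. 25⁻¹ ≡ 5 (mod 31), so λ ≡ 10·5 ≡ 19.
  x = λ² - 3 - 3 = 361 - 6 ≡ 14; y = λ·(3 - 14) - 28 ≡ 11. → (14, 11)
3Q: (14, 11) + (3, 28). λ = (28 - 11)/(3 - 14) ≡ 17/20 mod 31. 20⁻¹ ≡ 14 (mod 31), so λ ≡ 21.
  x = λ² - 14 - 3 = 441 - 17 ≡ 21; y = λ·(14 - 21) - 11 ≡ 28. → (21, 28)
4Q: (21, 28) + (3, 28). λ = (28 - 28)/(3 - 21) ≡ 0/13 mod 31. 13⁻¹ ≡ 12 (mod 31), so λ ≡ 0.
  x = λ² - 21 - 3 = 0 - 24 ≡ 7; y = λ·(21 - 7) - 28 ≡ 3. → (7, 3)
5Q: (7, 3) + (3, 28). λ = (28 - 3)/(3 - 7) ≡ 25/27 mod 31. 27⁻¹ ≡ 23 (mod 31) since 27·23 = 621 ≡ 1, so λ ≡ 17.
  x = λ² - 7 - 3 = 289 - 10 ≡ 0; y = λ·(7 - 0) - 3 ≡ 23. → (0, 23)

(0, 23)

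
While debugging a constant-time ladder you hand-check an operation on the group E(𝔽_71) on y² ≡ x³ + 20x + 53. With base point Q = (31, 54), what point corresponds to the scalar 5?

(47, 34)

Repeated addition: build up to 5Q.
2Q: tangent at (31, 54): λ = (3·31² + 20)/(2·54) ≡ 63/37. 37⁻¹ ≡ 48 (mod 71) since 37·48 = 1776 ≡ 1, so λ ≡ 63·48 ≡ 42.
  x = λ² - 31 - 31 = 1764 - 62 ≡ 69; y = λ·(31 - 69) - 54 ≡ 54. → (69, 54)
3Q: (69, 54) + (31, 54). λ = (54 - 54)/(31 - 69) ≡ 0/33 mod 71. 33⁻¹ ≡ 28 (mod 71), so λ ≡ 0.
  x = λ² - 69 - 31 = 0 - 100 ≡ 42; y = λ·(69 - 42) - 54 ≡ 17. → (42, 17)
4Q: (42, 17) + (31, 54). λ = (54 - 17)/(31 - 42) ≡ 37/60 mod 71. 60⁻¹ ≡ 58 (mod 71), so λ ≡ 16.
  x = λ² - 42 - 31 = 256 - 73 ≡ 41; y = λ·(42 - 41) - 17 ≡ 70. → (41, 70)
5Q: (41, 70) + (31, 54). λ = (54 - 70)/(31 - 41) ≡ 55/61 mod 71. 61⁻¹ ≡ 7 (mod 71) since 61·7 = 427 ≡ 1, so λ ≡ 30.
  x = λ² - 41 - 31 = 900 - 72 ≡ 47; y = λ·(41 - 47) - 70 ≡ 34. → (47, 34)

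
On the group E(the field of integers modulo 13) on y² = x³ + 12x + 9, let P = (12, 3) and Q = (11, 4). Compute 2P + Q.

First 2P:
Repeated addition: build up to 2P.
2P: tangent at (12, 3): λ = (3·12² + 12)/(2·3) ≡ 2/6. 6⁻¹ ≡ 11 (mod 13), so λ ≡ 2·11 ≡ 9.
  x = λ² - 12 - 12 = 81 - 24 ≡ 5; y = λ·(12 - 5) - 3 ≡ 8. → (5, 8)
2P = (5, 8).
Finally 2P + Q:
(5, 8) + (11, 4). λ = (4 - 8)/(11 - 5) ≡ 9/6 mod 13. 6⁻¹ ≡ 11 (mod 13) since 6·11 = 66 ≡ 1, so λ ≡ 8.
  x = λ² - 5 - 11 = 64 - 16 ≡ 9; y = λ·(5 - 9) - 8 ≡ 12. → (9, 12)

(9, 12)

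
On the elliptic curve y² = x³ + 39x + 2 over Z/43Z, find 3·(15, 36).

(29, 25)

Write Q = (15, 36).
Repeated addition: build up to 3Q.
2Q: tangent at (15, 36): λ = (3·15² + 39)/(2·36) ≡ 26/29. 29⁻¹ ≡ 3 (mod 43), so λ ≡ 26·3 ≡ 35.
  x = λ² - 15 - 15 = 1225 - 30 ≡ 34; y = λ·(15 - 34) - 36 ≡ 30. → (34, 30)
3Q: (34, 30) + (15, 36). λ = (36 - 30)/(15 - 34) ≡ 6/24 mod 43. 24⁻¹ ≡ 9 (mod 43) since 24·9 = 216 ≡ 1, so λ ≡ 11.
  x = λ² - 34 - 15 = 121 - 49 ≡ 29; y = λ·(34 - 29) - 30 ≡ 25. → (29, 25)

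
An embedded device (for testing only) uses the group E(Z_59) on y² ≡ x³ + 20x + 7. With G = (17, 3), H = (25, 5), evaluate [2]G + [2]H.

(34, 44)

First 2G:
Repeated addition: build up to 2G.
2G: tangent at (17, 3): λ = (3·17² + 20)/(2·3) ≡ 2/6. 6⁻¹ ≡ 10 (mod 59), so λ ≡ 2·10 ≡ 20.
  x = λ² - 17 - 17 = 400 - 34 ≡ 12; y = λ·(17 - 12) - 3 ≡ 38. → (12, 38)
2G = (12, 38).
Next 2H:
Repeated addition: build up to 2H.
2H: tangent at (25, 5): λ = (3·25² + 20)/(2·5) ≡ 7/10. 10⁻¹ ≡ 6 (mod 59) since 10·6 = 60 ≡ 1, so λ ≡ 7·6 ≡ 42.
  x = λ² - 25 - 25 = 1764 - 50 ≡ 3; y = λ·(25 - 3) - 5 ≡ 34. → (3, 34)
2H = (3, 34).
Finally 2G + 2H:
(12, 38) + (3, 34). λ = (34 - 38)/(3 - 12) ≡ 55/50 mod 59. 50⁻¹ ≡ 13 (mod 59) since 50·13 = 650 ≡ 1, so λ ≡ 7.
  x = λ² - 12 - 3 = 49 - 15 ≡ 34; y = λ·(12 - 34) - 38 ≡ 44. → (34, 44)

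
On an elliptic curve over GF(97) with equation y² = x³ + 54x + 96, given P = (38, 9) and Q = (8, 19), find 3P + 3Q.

First 3P:
Repeated addition: build up to 3P.
2P: tangent at (38, 9): λ = (3·38² + 54)/(2·9) ≡ 21/18. 18⁻¹ ≡ 27 (mod 97), so λ ≡ 21·27 ≡ 82.
  x = λ² - 38 - 38 = 6724 - 76 ≡ 52; y = λ·(38 - 52) - 9 ≡ 7. → (52, 7)
3P: (52, 7) + (38, 9). λ = (9 - 7)/(38 - 52) ≡ 2/83 mod 97. 83⁻¹ ≡ 90 (mod 97) since 83·90 = 7470 ≡ 1, so λ ≡ 83.
  x = λ² - 52 - 38 = 6889 - 90 ≡ 9; y = λ·(52 - 9) - 7 ≡ 70. → (9, 70)
3P = (9, 70).
Next 3Q:
Repeated addition: build up to 3Q.
2Q: tangent at (8, 19): λ = (3·8² + 54)/(2·19) ≡ 52/38. 38⁻¹ ≡ 23 (mod 97) since 38·23 = 874 ≡ 1, so λ ≡ 52·23 ≡ 32.
  x = λ² - 8 - 8 = 1024 - 16 ≡ 38; y = λ·(8 - 38) - 19 ≡ 88. → (38, 88)
3Q: (38, 88) + (8, 19). λ = (19 - 88)/(8 - 38) ≡ 28/67 mod 97. 67⁻¹ ≡ 42 (mod 97), so λ ≡ 12.
  x = λ² - 38 - 8 = 144 - 46 ≡ 1; y = λ·(38 - 1) - 88 ≡ 65. → (1, 65)
3Q = (1, 65).
Finally 3P + 3Q:
(9, 70) + (1, 65). λ = (65 - 70)/(1 - 9) ≡ 92/89 mod 97. 89⁻¹ ≡ 12 (mod 97), so λ ≡ 37.
  x = λ² - 9 - 1 = 1369 - 10 ≡ 1; y = λ·(9 - 1) - 70 ≡ 32. → (1, 32)

(1, 32)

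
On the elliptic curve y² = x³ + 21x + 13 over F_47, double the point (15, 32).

tangent at (15, 32): λ = (3·15² + 21)/(2·32) ≡ 38/17. 17⁻¹ ≡ 36 (mod 47) since 17·36 = 612 ≡ 1, so λ ≡ 38·36 ≡ 5.
  x = λ² - 15 - 15 = 25 - 30 ≡ 42; y = λ·(15 - 42) - 32 ≡ 21. → (42, 21)

(42, 21)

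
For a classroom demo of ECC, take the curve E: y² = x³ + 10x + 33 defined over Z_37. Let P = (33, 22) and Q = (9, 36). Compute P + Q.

(29, 25)

(33, 22) + (9, 36). λ = (36 - 22)/(9 - 33) ≡ 14/13 mod 37. 13⁻¹ ≡ 20 (mod 37), so λ ≡ 21.
  x = λ² - 33 - 9 = 441 - 42 ≡ 29; y = λ·(33 - 29) - 22 ≡ 25. → (29, 25)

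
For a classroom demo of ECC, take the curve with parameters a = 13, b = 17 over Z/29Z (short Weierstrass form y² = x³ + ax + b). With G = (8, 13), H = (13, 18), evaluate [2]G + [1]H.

(16, 0)

First 2G:
Repeated addition: build up to 2G.
2G: tangent at (8, 13): λ = (3·8² + 13)/(2·13) ≡ 2/26. 26⁻¹ ≡ 19 (mod 29) since 26·19 = 494 ≡ 1, so λ ≡ 2·19 ≡ 9.
  x = λ² - 8 - 8 = 81 - 16 ≡ 7; y = λ·(8 - 7) - 13 ≡ 25. → (7, 25)
2G = (7, 25).
Finally 2G + H:
(7, 25) + (13, 18). λ = (18 - 25)/(13 - 7) ≡ 22/6 mod 29. 6⁻¹ ≡ 5 (mod 29), so λ ≡ 23.
  x = λ² - 7 - 13 = 529 - 20 ≡ 16; y = λ·(7 - 16) - 25 ≡ 0. → (16, 0)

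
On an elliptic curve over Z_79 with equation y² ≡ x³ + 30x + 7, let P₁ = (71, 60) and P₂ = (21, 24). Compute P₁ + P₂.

(71, 60) + (21, 24). λ = (24 - 60)/(21 - 71) ≡ 43/29 mod 79. 29⁻¹ ≡ 30 (mod 79), so λ ≡ 26.
  x = λ² - 71 - 21 = 676 - 92 ≡ 31; y = λ·(71 - 31) - 60 ≡ 32. → (31, 32)

(31, 32)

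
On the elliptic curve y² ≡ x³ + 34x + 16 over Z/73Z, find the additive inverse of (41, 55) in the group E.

-(41, 55) = (41, -55 mod 73) = (41, 18).

(41, 18)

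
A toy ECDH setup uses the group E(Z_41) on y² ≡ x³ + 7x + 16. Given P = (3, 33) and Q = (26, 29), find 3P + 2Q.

First 3P:
Repeated addition: build up to 3P.
2P: tangent at (3, 33): λ = (3·3² + 7)/(2·33) ≡ 34/25. 25⁻¹ ≡ 23 (mod 41), so λ ≡ 34·23 ≡ 3.
  x = λ² - 3 - 3 = 9 - 6 ≡ 3; y = λ·(3 - 3) - 33 ≡ 8. → (3, 8)
3P: (3, 8) + (3, 33): same x and y₁ ≡ -y₂, so the sum is 𝒪.
3P = 𝒪.
Next 2Q:
Repeated addition: build up to 2Q.
2Q: tangent at (26, 29): λ = (3·26² + 7)/(2·29) ≡ 26/17. 17⁻¹ ≡ 29 (mod 41), so λ ≡ 26·29 ≡ 16.
  x = λ² - 26 - 26 = 256 - 52 ≡ 40; y = λ·(26 - 40) - 29 ≡ 34. → (40, 34)
2Q = (40, 34).
Finally 3P + 2Q:
𝒪 + (40, 34) = (40, 34) (identity).

(40, 34)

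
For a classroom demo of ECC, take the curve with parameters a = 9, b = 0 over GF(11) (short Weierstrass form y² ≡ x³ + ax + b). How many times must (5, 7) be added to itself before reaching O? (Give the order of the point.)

6

2P: tangent at (5, 7): λ = (3·5² + 9)/(2·7) ≡ 7/3. 3⁻¹ ≡ 4 (mod 11), so λ ≡ 7·4 ≡ 6.
  x = λ² - 5 - 5 = 36 - 10 ≡ 4; y = λ·(5 - 4) - 7 ≡ 10. → (4, 10)
3P: (4, 10) + (5, 7). λ = (7 - 10)/(5 - 4) ≡ 8/1 mod 11. 1⁻¹ ≡ 1 (mod 11) since 1·1 = 1 ≡ 1, so λ ≡ 8.
  x = λ² - 4 - 5 = 64 - 9 ≡ 0; y = λ·(4 - 0) - 10 ≡ 0. → (0, 0)
4P: (0, 0) + (5, 7). λ = (7 - 0)/(5 - 0) ≡ 7/5 mod 11. 5⁻¹ ≡ 9 (mod 11) since 5·9 = 45 ≡ 1, so λ ≡ 8.
  x = λ² - 0 - 5 = 64 - 5 ≡ 4; y = λ·(0 - 4) - 0 ≡ 1. → (4, 1)
5P: (4, 1) + (5, 7). λ = (7 - 1)/(5 - 4) ≡ 6/1 mod 11. 1⁻¹ ≡ 1 (mod 11) since 1·1 = 1 ≡ 1, so λ ≡ 6.
  x = λ² - 4 - 5 = 36 - 9 ≡ 5; y = λ·(4 - 5) - 1 ≡ 4. → (5, 4)
6P: (5, 4) + (5, 7): same x and y₁ ≡ -y₂, so the sum is O.
6P = O, so the order is 6.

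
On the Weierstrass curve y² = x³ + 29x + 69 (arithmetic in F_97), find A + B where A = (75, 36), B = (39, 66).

(78, 15)

(75, 36) + (39, 66). λ = (66 - 36)/(39 - 75) ≡ 30/61 mod 97. 61⁻¹ ≡ 35 (mod 97), so λ ≡ 80.
  x = λ² - 75 - 39 = 6400 - 114 ≡ 78; y = λ·(75 - 78) - 36 ≡ 15. → (78, 15)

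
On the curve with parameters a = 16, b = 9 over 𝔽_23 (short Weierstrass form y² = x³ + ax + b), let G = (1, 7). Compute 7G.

Double-and-add on 7 = (111)₂. Start with G = (1, 7) for the leading 1-bit.
double: tangent at (1, 7): λ = (3·1² + 16)/(2·7) ≡ 19/14. 14⁻¹ ≡ 5 (mod 23), so λ ≡ 19·5 ≡ 3.
  x = λ² - 1 - 1 = 9 - 2 ≡ 7; y = λ·(1 - 7) - 7 ≡ 21. → (7, 21)
add G: (7, 21) + (1, 7). λ = (7 - 21)/(1 - 7) ≡ 9/17 mod 23. 17⁻¹ ≡ 19 (mod 23), so λ ≡ 10.
  x = λ² - 7 - 1 = 100 - 8 ≡ 0; y = λ·(7 - 0) - 21 ≡ 3. → (0, 3)
double: tangent at (0, 3): λ = (3·0² + 16)/(2·3) ≡ 16/6. 6⁻¹ ≡ 4 (mod 23), so λ ≡ 16·4 ≡ 18.
  x = λ² - 0 - 0 = 324 - 0 ≡ 2; y = λ·(0 - 2) - 3 ≡ 7. → (2, 7)
add G: (2, 7) + (1, 7). λ = (7 - 7)/(1 - 2) ≡ 0/22 mod 23. 22⁻¹ ≡ 22 (mod 23), so λ ≡ 0.
  x = λ² - 2 - 1 = 0 - 3 ≡ 20; y = λ·(2 - 20) - 7 ≡ 16. → (20, 16)

(20, 16)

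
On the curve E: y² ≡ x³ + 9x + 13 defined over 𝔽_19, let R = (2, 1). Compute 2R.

tangent at (2, 1): λ = (3·2² + 9)/(2·1) ≡ 2/2. 2⁻¹ ≡ 10 (mod 19), so λ ≡ 2·10 ≡ 1.
  x = λ² - 2 - 2 = 1 - 4 ≡ 16; y = λ·(2 - 16) - 1 ≡ 4. → (16, 4)

(16, 4)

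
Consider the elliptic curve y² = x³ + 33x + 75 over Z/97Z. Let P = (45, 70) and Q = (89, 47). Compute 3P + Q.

First 3P:
Repeated addition: build up to 3P.
2P: tangent at (45, 70): λ = (3·45² + 33)/(2·70) ≡ 94/43. 43⁻¹ ≡ 88 (mod 97), so λ ≡ 94·88 ≡ 27.
  x = λ² - 45 - 45 = 729 - 90 ≡ 57; y = λ·(45 - 57) - 70 ≡ 91. → (57, 91)
3P: (57, 91) + (45, 70). λ = (70 - 91)/(45 - 57) ≡ 76/85 mod 97. 85⁻¹ ≡ 8 (mod 97), so λ ≡ 26.
  x = λ² - 57 - 45 = 676 - 102 ≡ 89; y = λ·(57 - 89) - 91 ≡ 47. → (89, 47)
3P = (89, 47).
Finally 3P + Q:
tangent at (89, 47): λ = (3·89² + 33)/(2·47) ≡ 31/94. 94⁻¹ ≡ 32 (mod 97) since 94·32 = 3008 ≡ 1, so λ ≡ 31·32 ≡ 22.
  x = λ² - 89 - 89 = 484 - 178 ≡ 15; y = λ·(89 - 15) - 47 ≡ 29. → (15, 29)

(15, 29)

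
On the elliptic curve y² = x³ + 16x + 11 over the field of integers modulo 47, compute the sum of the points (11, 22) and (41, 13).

(11, 22) + (41, 13). λ = (13 - 22)/(41 - 11) ≡ 38/30 mod 47. 30⁻¹ ≡ 11 (mod 47), so λ ≡ 42.
  x = λ² - 11 - 41 = 1764 - 52 ≡ 20; y = λ·(11 - 20) - 22 ≡ 23. → (20, 23)

(20, 23)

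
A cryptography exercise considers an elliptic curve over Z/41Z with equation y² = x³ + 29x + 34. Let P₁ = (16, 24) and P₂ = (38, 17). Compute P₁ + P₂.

(16, 24) + (38, 17). λ = (17 - 24)/(38 - 16) ≡ 34/22 mod 41. 22⁻¹ ≡ 28 (mod 41), so λ ≡ 9.
  x = λ² - 16 - 38 = 81 - 54 ≡ 27; y = λ·(16 - 27) - 24 ≡ 0. → (27, 0)

(27, 0)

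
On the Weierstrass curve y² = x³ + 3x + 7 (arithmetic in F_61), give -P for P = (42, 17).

-(42, 17) = (42, -17 mod 61) = (42, 44).

(42, 44)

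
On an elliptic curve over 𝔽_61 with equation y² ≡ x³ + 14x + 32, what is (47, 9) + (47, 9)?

tangent at (47, 9): λ = (3·47² + 14)/(2·9) ≡ 53/18. 18⁻¹ ≡ 17 (mod 61), so λ ≡ 53·17 ≡ 47.
  x = λ² - 47 - 47 = 2209 - 94 ≡ 41; y = λ·(47 - 41) - 9 ≡ 29. → (41, 29)

(41, 29)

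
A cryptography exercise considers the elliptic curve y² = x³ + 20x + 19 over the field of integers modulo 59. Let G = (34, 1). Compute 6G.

(42, 28)

Repeated addition: build up to 6G.
2G: tangent at (34, 1): λ = (3·34² + 20)/(2·1) ≡ 7/2. 2⁻¹ ≡ 30 (mod 59), so λ ≡ 7·30 ≡ 33.
  x = λ² - 34 - 34 = 1089 - 68 ≡ 18; y = λ·(34 - 18) - 1 ≡ 55. → (18, 55)
3G: (18, 55) + (34, 1). λ = (1 - 55)/(34 - 18) ≡ 5/16 mod 59. 16⁻¹ ≡ 48 (mod 59) since 16·48 = 768 ≡ 1, so λ ≡ 4.
  x = λ² - 18 - 34 = 16 - 52 ≡ 23; y = λ·(18 - 23) - 55 ≡ 43. → (23, 43)
4G: (23, 43) + (34, 1). λ = (1 - 43)/(34 - 23) ≡ 17/11 mod 59. 11⁻¹ ≡ 43 (mod 59), so λ ≡ 23.
  x = λ² - 23 - 34 = 529 - 57 ≡ 0; y = λ·(23 - 0) - 43 ≡ 14. → (0, 14)
5G: (0, 14) + (34, 1). λ = (1 - 14)/(34 - 0) ≡ 46/34 mod 59. 34⁻¹ ≡ 33 (mod 59), so λ ≡ 43.
  x = λ² - 0 - 34 = 1849 - 34 ≡ 45; y = λ·(0 - 45) - 14 ≡ 57. → (45, 57)
6G: (45, 57) + (34, 1). λ = (1 - 57)/(34 - 45) ≡ 3/48 mod 59. 48⁻¹ ≡ 16 (mod 59), so λ ≡ 48.
  x = λ² - 45 - 34 = 2304 - 79 ≡ 42; y = λ·(45 - 42) - 57 ≡ 28. → (42, 28)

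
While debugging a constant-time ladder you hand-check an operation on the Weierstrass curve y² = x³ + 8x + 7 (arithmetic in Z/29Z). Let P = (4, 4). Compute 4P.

(12, 2)

Double-and-add on 4 = (100)₂. Start with P = (4, 4) for the leading 1-bit.
double: tangent at (4, 4): λ = (3·4² + 8)/(2·4) ≡ 27/8. 8⁻¹ ≡ 11 (mod 29), so λ ≡ 27·11 ≡ 7.
  x = λ² - 4 - 4 = 49 - 8 ≡ 12; y = λ·(4 - 12) - 4 ≡ 27. → (12, 27)
double: tangent at (12, 27): λ = (3·12² + 8)/(2·27) ≡ 5/25. 25⁻¹ ≡ 7 (mod 29), so λ ≡ 5·7 ≡ 6.
  x = λ² - 12 - 12 = 36 - 24 ≡ 12; y = λ·(12 - 12) - 27 ≡ 2. → (12, 2)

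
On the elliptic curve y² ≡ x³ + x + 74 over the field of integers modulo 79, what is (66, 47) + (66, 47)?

(35, 18)

tangent at (66, 47): λ = (3·66² + 1)/(2·47) ≡ 34/15. 15⁻¹ ≡ 58 (mod 79), so λ ≡ 34·58 ≡ 76.
  x = λ² - 66 - 66 = 5776 - 132 ≡ 35; y = λ·(66 - 35) - 47 ≡ 18. → (35, 18)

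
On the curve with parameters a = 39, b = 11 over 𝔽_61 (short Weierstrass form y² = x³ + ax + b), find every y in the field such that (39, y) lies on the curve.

20, 41

x³ + 39x + 11 = 60851 ≡ 34 (mod 61).
Square roots of 34 mod 61: 20 and 41 (since 20² = 400 ≡ 34).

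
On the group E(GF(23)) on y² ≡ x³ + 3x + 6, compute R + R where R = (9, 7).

(11, 17)

tangent at (9, 7): λ = (3·9² + 3)/(2·7) ≡ 16/14. 14⁻¹ ≡ 5 (mod 23) since 14·5 = 70 ≡ 1, so λ ≡ 16·5 ≡ 11.
  x = λ² - 9 - 9 = 121 - 18 ≡ 11; y = λ·(9 - 11) - 7 ≡ 17. → (11, 17)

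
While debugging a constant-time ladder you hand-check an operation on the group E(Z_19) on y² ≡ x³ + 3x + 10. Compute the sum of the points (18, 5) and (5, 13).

(2, 10)

(18, 5) + (5, 13). λ = (13 - 5)/(5 - 18) ≡ 8/6 mod 19. 6⁻¹ ≡ 16 (mod 19), so λ ≡ 14.
  x = λ² - 18 - 5 = 196 - 23 ≡ 2; y = λ·(18 - 2) - 5 ≡ 10. → (2, 10)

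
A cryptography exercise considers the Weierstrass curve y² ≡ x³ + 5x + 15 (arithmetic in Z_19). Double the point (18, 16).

(8, 15)

tangent at (18, 16): λ = (3·18² + 5)/(2·16) ≡ 8/13. 13⁻¹ ≡ 3 (mod 19), so λ ≡ 8·3 ≡ 5.
  x = λ² - 18 - 18 = 25 - 36 ≡ 8; y = λ·(18 - 8) - 16 ≡ 15. → (8, 15)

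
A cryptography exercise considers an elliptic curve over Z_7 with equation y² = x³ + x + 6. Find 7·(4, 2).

Write G = (4, 2).
Repeated addition: build up to 7G.
2G: tangent at (4, 2): λ = (3·4² + 1)/(2·2) ≡ 0/4. 4⁻¹ ≡ 2 (mod 7), so λ ≡ 0·2 ≡ 0.
  x = λ² - 4 - 4 = 0 - 8 ≡ 6; y = λ·(4 - 6) - 2 ≡ 5. → (6, 5)
3G: (6, 5) + (4, 2). λ = (2 - 5)/(4 - 6) ≡ 4/5 mod 7. 5⁻¹ ≡ 3 (mod 7) since 5·3 = 15 ≡ 1, so λ ≡ 5.
  x = λ² - 6 - 4 = 25 - 10 ≡ 1; y = λ·(6 - 1) - 5 ≡ 6. → (1, 6)
4G: (1, 6) + (4, 2). λ = (2 - 6)/(4 - 1) ≡ 3/3 mod 7. 3⁻¹ ≡ 5 (mod 7) since 3·5 = 15 ≡ 1, so λ ≡ 1.
  x = λ² - 1 - 4 = 1 - 5 ≡ 3; y = λ·(1 - 3) - 6 ≡ 6. → (3, 6)
5G: (3, 6) + (4, 2). λ = (2 - 6)/(4 - 3) ≡ 3/1 mod 7. 1⁻¹ ≡ 1 (mod 7), so λ ≡ 3.
  x = λ² - 3 - 4 = 9 - 7 ≡ 2; y = λ·(3 - 2) - 6 ≡ 4. → (2, 4)
6G: (2, 4) + (4, 2). λ = (2 - 4)/(4 - 2) ≡ 5/2 mod 7. 2⁻¹ ≡ 4 (mod 7), so λ ≡ 6.
  x = λ² - 2 - 4 = 36 - 6 ≡ 2; y = λ·(2 - 2) - 4 ≡ 3. → (2, 3)
7G: (2, 3) + (4, 2). λ = (2 - 3)/(4 - 2) ≡ 6/2 mod 7. 2⁻¹ ≡ 4 (mod 7), so λ ≡ 3.
  x = λ² - 2 - 4 = 9 - 6 ≡ 3; y = λ·(2 - 3) - 3 ≡ 1. → (3, 1)

(3, 1)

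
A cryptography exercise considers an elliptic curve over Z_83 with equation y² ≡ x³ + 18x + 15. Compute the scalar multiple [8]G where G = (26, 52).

(67, 69)

Repeated addition: build up to 8G.
2G: tangent at (26, 52): λ = (3·26² + 18)/(2·52) ≡ 54/21. 21⁻¹ ≡ 4 (mod 83), so λ ≡ 54·4 ≡ 50.
  x = λ² - 26 - 26 = 2500 - 52 ≡ 41; y = λ·(26 - 41) - 52 ≡ 28. → (41, 28)
3G: (41, 28) + (26, 52). λ = (52 - 28)/(26 - 41) ≡ 24/68 mod 83. 68⁻¹ ≡ 11 (mod 83), so λ ≡ 15.
  x = λ² - 41 - 26 = 225 - 67 ≡ 75; y = λ·(41 - 75) - 28 ≡ 43. → (75, 43)
4G: (75, 43) + (26, 52). λ = (52 - 43)/(26 - 75) ≡ 9/34 mod 83. 34⁻¹ ≡ 22 (mod 83), so λ ≡ 32.
  x = λ² - 75 - 26 = 1024 - 101 ≡ 10; y = λ·(75 - 10) - 43 ≡ 45. → (10, 45)
5G: (10, 45) + (26, 52). λ = (52 - 45)/(26 - 10) ≡ 7/16 mod 83. 16⁻¹ ≡ 26 (mod 83), so λ ≡ 16.
  x = λ² - 10 - 26 = 256 - 36 ≡ 54; y = λ·(10 - 54) - 45 ≡ 81. → (54, 81)
6G: (54, 81) + (26, 52). λ = (52 - 81)/(26 - 54) ≡ 54/55 mod 83. 55⁻¹ ≡ 80 (mod 83), so λ ≡ 4.
  x = λ² - 54 - 26 = 16 - 80 ≡ 19; y = λ·(54 - 19) - 81 ≡ 59. → (19, 59)
7G: (19, 59) + (26, 52). λ = (52 - 59)/(26 - 19) ≡ 76/7 mod 83. 7⁻¹ ≡ 12 (mod 83) since 7·12 = 84 ≡ 1, so λ ≡ 82.
  x = λ² - 19 - 26 = 6724 - 45 ≡ 39; y = λ·(19 - 39) - 59 ≡ 44. → (39, 44)
8G: (39, 44) + (26, 52). λ = (52 - 44)/(26 - 39) ≡ 8/70 mod 83. 70⁻¹ ≡ 51 (mod 83) since 70·51 = 3570 ≡ 1, so λ ≡ 76.
  x = λ² - 39 - 26 = 5776 - 65 ≡ 67; y = λ·(39 - 67) - 44 ≡ 69. → (67, 69)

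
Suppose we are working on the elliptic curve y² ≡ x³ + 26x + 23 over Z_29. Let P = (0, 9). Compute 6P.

Double-and-add on 6 = (110)₂. Start with P = (0, 9) for the leading 1-bit.
double: tangent at (0, 9): λ = (3·0² + 26)/(2·9) ≡ 26/18. 18⁻¹ ≡ 21 (mod 29) since 18·21 = 378 ≡ 1, so λ ≡ 26·21 ≡ 24.
  x = λ² - 0 - 0 = 576 - 0 ≡ 25; y = λ·(0 - 25) - 9 ≡ 0. → (25, 0)
add P: (25, 0) + (0, 9). λ = (9 - 0)/(0 - 25) ≡ 9/4 mod 29. 4⁻¹ ≡ 22 (mod 29) since 4·22 = 88 ≡ 1, so λ ≡ 24.
  x = λ² - 25 - 0 = 576 - 25 ≡ 0; y = λ·(25 - 0) - 0 ≡ 20. → (0, 20)
double: tangent at (0, 20): λ = (3·0² + 26)/(2·20) ≡ 26/11. 11⁻¹ ≡ 8 (mod 29), so λ ≡ 26·8 ≡ 5.
  x = λ² - 0 - 0 = 25 - 0 ≡ 25; y = λ·(0 - 25) - 20 ≡ 0. → (25, 0)

(25, 0)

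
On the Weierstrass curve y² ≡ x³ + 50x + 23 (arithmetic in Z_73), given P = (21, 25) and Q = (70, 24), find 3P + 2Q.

(54, 68)

First 3P:
Repeated addition: build up to 3P.
2P: tangent at (21, 25): λ = (3·21² + 50)/(2·25) ≡ 59/50. 50⁻¹ ≡ 19 (mod 73) since 50·19 = 950 ≡ 1, so λ ≡ 59·19 ≡ 26.
  x = λ² - 21 - 21 = 676 - 42 ≡ 50; y = λ·(21 - 50) - 25 ≡ 24. → (50, 24)
3P: (50, 24) + (21, 25). λ = (25 - 24)/(21 - 50) ≡ 1/44 mod 73. 44⁻¹ ≡ 5 (mod 73) since 44·5 = 220 ≡ 1, so λ ≡ 5.
  x = λ² - 50 - 21 = 25 - 71 ≡ 27; y = λ·(50 - 27) - 24 ≡ 18. → (27, 18)
3P = (27, 18).
Next 2Q:
Repeated addition: build up to 2Q.
2Q: tangent at (70, 24): λ = (3·70² + 50)/(2·24) ≡ 4/48. 48⁻¹ ≡ 35 (mod 73), so λ ≡ 4·35 ≡ 67.
  x = λ² - 70 - 70 = 4489 - 140 ≡ 42; y = λ·(70 - 42) - 24 ≡ 27. → (42, 27)
2Q = (42, 27).
Finally 3P + 2Q:
(27, 18) + (42, 27). λ = (27 - 18)/(42 - 27) ≡ 9/15 mod 73. 15⁻¹ ≡ 39 (mod 73) since 15·39 = 585 ≡ 1, so λ ≡ 59.
  x = λ² - 27 - 42 = 3481 - 69 ≡ 54; y = λ·(27 - 54) - 18 ≡ 68. → (54, 68)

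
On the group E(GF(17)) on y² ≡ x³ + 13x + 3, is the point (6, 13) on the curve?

y² = 13² ≡ 16; x³ + 13x + 3 = 297 ≡ 8 (mod 17). 16 ≠ 8.

no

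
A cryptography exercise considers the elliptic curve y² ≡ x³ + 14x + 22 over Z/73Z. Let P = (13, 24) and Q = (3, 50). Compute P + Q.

(55, 56)

(13, 24) + (3, 50). λ = (50 - 24)/(3 - 13) ≡ 26/63 mod 73. 63⁻¹ ≡ 51 (mod 73), so λ ≡ 12.
  x = λ² - 13 - 3 = 144 - 16 ≡ 55; y = λ·(13 - 55) - 24 ≡ 56. → (55, 56)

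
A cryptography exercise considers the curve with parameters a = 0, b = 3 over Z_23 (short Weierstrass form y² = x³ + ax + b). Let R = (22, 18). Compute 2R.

tangent at (22, 18): λ = (3·22² + 0)/(2·18) ≡ 3/13. 13⁻¹ ≡ 16 (mod 23), so λ ≡ 3·16 ≡ 2.
  x = λ² - 22 - 22 = 4 - 44 ≡ 6; y = λ·(22 - 6) - 18 ≡ 14. → (6, 14)

(6, 14)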